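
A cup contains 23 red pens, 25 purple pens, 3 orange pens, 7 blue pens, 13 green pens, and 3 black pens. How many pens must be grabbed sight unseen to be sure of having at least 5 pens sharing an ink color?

23

In the worst case we take at most 4 of each ink color, but all 3 orange and all 3 black (fewer than 4), giving 4 + 4 + 3 + 4 + 4 + 3 = 22.
One more pen then forces some ink color to 5, so 22 + 1 = 23.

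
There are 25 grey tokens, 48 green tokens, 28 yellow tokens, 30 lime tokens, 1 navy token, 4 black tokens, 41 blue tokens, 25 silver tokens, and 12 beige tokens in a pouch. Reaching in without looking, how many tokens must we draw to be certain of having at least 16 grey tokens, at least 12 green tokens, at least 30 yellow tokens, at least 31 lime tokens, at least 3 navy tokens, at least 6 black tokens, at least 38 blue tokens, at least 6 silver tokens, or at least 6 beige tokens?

The worst case stops just short of every target: 15 grey, 11 green, all 28 yellow, 30 lime, all 1 navy, all 4 black, 37 blue, 5 silver, 5 beige — 15 + 11 + 28 + 30 + 1 + 4 + 37 + 5 + 5 = 136 tokens.
One more token must push some color to its target, so 136 + 1 = 137.

137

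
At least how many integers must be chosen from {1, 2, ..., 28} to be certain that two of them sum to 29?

Partition {1, …, 28} into 14 pairs: {1,28}, {2,27}, …, {14,15}.
Choosing 14 integers — say the integers 1 through 14 — takes one from each pair and avoids the property.
Choosing 15 forces two into the same pair by pigeonhole, and those sum to 29. So 15.

15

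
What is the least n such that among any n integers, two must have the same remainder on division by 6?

7

Two integers differ by a multiple of 6 exactly when they share a remainder mod 6.
There are 6 residue classes mod 6, so 6 integers can all lie in distinct classes.
One more integer must repeat a residue, giving a difference divisible by 6. So n = 6 + 1 = 7.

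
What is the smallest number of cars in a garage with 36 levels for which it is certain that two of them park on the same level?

There are 36 levels acting as pigeonholes.
With 36 cars we could place one in each, avoiding any repeat.
One more forces some class to hold 2, so 36 + 1 = 37.

37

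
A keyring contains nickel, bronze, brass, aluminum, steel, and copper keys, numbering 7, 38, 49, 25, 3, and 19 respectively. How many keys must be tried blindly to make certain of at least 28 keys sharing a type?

In the worst case we take at most 27 of each type, but all 7 nickel, all 25 aluminum, all 3 steel, and all 19 copper (fewer than 27), giving 7 + 27 + 27 + 25 + 3 + 19 = 108.
One more key then forces some type to 28, so 108 + 1 = 109.

109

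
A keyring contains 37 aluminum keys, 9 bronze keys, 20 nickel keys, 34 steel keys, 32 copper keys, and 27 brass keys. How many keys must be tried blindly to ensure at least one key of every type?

The hardest type to obtain is bronze: we could draw every other key first — 159 − 9 = 150 keys — without a single bronze one.
The next draw must be bronze, so 150 + 1 = 151.

151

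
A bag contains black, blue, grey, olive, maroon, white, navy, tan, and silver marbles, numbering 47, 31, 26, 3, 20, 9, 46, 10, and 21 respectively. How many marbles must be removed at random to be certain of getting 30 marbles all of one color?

In the worst case we take at most 29 of each color, but all 26 grey, all 3 olive, all 20 maroon, all 9 white, all 10 tan, and all 21 silver (fewer than 29), giving 29 + 29 + 26 + 3 + 20 + 9 + 29 + 10 + 21 = 176.
One more marble then forces some color to 30, so 176 + 1 = 177.

177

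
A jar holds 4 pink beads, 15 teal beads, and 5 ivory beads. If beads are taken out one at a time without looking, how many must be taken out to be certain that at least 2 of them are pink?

The worst case draws every non-pink bead first: 15 + 5 = 20.
The next 2 draws are then forced to be pink, giving 20 + 2 = 22.

22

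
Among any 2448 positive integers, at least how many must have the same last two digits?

25

The 2448 positive integers fall into 100 possible two-digit endings.
If each of the 100 possible two-digit endings held at most 24, the total would be at most 100 × 24 = 2400 < 2448, a contradiction.
So at least one holds ⌈2448/100⌉ = 25.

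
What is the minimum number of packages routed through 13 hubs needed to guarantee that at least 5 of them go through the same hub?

There are 13 hubs acting as pigeonholes.
With 13 × 4 = 52 packages we could place exactly 4 in each, with no class reaching 5.
One more forces some class to hold 5, so 52 + 1 = 53.

53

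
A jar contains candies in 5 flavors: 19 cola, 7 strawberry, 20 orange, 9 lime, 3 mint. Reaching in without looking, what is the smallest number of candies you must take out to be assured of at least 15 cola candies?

54

The worst case draws every non-cola candy first: 7 + 20 + 9 + 3 = 39.
The next 15 draws are then forced to be cola, giving 39 + 15 = 54.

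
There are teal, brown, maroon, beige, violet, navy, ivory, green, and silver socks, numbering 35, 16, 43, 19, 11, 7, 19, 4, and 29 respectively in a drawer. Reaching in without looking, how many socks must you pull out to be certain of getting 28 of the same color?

In the worst case we take at most 27 of each color, but all 16 brown, all 19 beige, all 11 violet, all 7 navy, all 19 ivory, and all 4 green (fewer than 27), giving 27 + 16 + 27 + 19 + 11 + 7 + 19 + 4 + 27 = 157.
One more sock then forces some color to 28, so 157 + 1 = 158.

158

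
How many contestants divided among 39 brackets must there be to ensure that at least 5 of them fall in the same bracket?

157

There are 39 brackets acting as pigeonholes.
With 39 × 4 = 156 contestants we could place exactly 4 in each, with no class reaching 5.
One more forces some class to hold 5, so 156 + 1 = 157.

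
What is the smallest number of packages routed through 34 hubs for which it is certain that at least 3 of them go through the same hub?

69

There are 34 hubs acting as pigeonholes.
With 34 × 2 = 68 packages we could place exactly 2 in each, with no class reaching 3.
One more forces some class to hold 3, so 68 + 1 = 69.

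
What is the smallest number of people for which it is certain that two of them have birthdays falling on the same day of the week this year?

There are 7 days of the week acting as pigeonholes.
With 7 people we could place one in each, avoiding any repeat.
One more forces some class to hold 2, so 7 + 1 = 8.

8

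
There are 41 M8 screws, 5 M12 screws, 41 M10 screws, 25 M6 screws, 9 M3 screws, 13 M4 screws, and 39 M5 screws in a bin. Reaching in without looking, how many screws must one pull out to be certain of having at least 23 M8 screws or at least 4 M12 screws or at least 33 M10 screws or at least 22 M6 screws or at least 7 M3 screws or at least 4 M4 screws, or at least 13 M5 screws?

100

The worst case stops just short of every target: 22 M8, 3 M12, 32 M10, 21 M6, 6 M3, 3 M4, 12 M5 — 22 + 3 + 32 + 21 + 6 + 3 + 12 = 99 screws.
One more screw must push some size to its target, so 99 + 1 = 100.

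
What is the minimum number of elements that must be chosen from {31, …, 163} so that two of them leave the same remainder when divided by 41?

42

Group the integers by remainder mod 41; there are 41 residue classes, each nonempty in this range.
Choosing one from each class (41 integers) avoids any shared remainder.
One more choice must repeat a class, so two differ by a multiple of 41. Hence 41 + 1 = 42.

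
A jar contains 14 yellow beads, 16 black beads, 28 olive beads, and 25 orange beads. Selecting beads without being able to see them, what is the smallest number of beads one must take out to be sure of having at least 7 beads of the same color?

The worst case takes 6 beads of each color without reaching 7 of any: 4 × 6 = 24.
The next bead must bring some color to 7, so 24 + 1 = 25.

25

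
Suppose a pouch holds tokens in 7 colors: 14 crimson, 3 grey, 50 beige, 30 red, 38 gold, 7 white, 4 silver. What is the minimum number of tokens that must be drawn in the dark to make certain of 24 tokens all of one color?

In the worst case we take at most 23 of each color, but all 14 crimson, all 3 grey, all 7 white, and all 4 silver (fewer than 23), giving 14 + 3 + 23 + 23 + 23 + 7 + 4 = 97.
One more token then forces some color to 24, so 97 + 1 = 98.

98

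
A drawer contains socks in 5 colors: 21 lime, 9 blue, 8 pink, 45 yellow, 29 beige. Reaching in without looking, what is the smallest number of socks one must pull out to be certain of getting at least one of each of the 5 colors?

The hardest color to obtain is pink: we could draw every other sock first — 112 − 8 = 104 socks — without a single pink one.
The next draw must be pink, so 104 + 1 = 105.

105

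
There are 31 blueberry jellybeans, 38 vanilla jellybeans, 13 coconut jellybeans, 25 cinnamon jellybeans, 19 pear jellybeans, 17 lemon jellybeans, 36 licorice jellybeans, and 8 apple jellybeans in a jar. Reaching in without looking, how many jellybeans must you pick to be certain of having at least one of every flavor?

The hardest flavor to obtain is apple: we could draw every other jellybean first — 187 − 8 = 179 jellybeans — without a single apple one.
The next draw must be apple, so 179 + 1 = 180.

180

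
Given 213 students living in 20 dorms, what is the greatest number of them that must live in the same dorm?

11

The 213 students fall into 20 dorms.
If each of the 20 dorms held at most 10, the total would be at most 20 × 10 = 200 < 213, a contradiction.
So at least one holds ⌈213/20⌉ = 11.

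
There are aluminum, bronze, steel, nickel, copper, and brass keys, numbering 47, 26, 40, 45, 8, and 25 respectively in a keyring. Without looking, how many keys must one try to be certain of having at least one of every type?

184

The hardest type to obtain is copper: we could draw every other key first — 191 − 8 = 183 keys — without a single copper one.
The next draw must be copper, so 183 + 1 = 184.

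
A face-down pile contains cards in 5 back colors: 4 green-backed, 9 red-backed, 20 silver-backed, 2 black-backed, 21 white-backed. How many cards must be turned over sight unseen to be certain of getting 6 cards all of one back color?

In the worst case we take at most 5 of each back color, but all 4 green-backed and all 2 black-backed (fewer than 5), giving 4 + 5 + 5 + 2 + 5 = 21.
One more card then forces some back color to 6, so 21 + 1 = 22.

22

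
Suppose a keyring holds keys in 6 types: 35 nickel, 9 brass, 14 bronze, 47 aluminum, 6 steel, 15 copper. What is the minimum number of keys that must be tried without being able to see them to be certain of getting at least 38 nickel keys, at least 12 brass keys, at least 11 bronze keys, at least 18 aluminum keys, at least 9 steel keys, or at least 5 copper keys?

82

The worst case stops just short of every target: all 35 nickel, all 9 brass, 10 bronze, 17 aluminum, all 6 steel, 4 copper — 35 + 9 + 10 + 17 + 6 + 4 = 81 keys.
One more key must push some type to its target, so 81 + 1 = 82.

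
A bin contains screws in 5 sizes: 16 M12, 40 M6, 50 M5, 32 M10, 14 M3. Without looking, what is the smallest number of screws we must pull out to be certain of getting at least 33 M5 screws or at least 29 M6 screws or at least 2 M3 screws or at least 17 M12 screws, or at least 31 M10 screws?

108

Each of the 5 sizes has its own threshold; avoid all of them simultaneously.
The worst case stops just short of every target: 16 M12, 28 M6, 32 M5, 30 M10, 1 M3 — 16 + 28 + 32 + 30 + 1 = 107 screws.
One more screw must push some size to its target, so 107 + 1 = 108.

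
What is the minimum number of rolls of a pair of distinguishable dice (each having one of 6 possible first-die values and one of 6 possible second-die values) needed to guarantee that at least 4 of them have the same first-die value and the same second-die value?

109

There are 6 × 6 = 36 (first-die value, second-die value) combinations acting as pigeonholes.
With 36 × 3 = 108 rolls of a pair of distinguishable dice we could place exactly 3 in each, with no (first-die value, second-die value) pair reaching 4.
One more forces some (first-die value, second-die value) pair to hold 4, so 108 + 1 = 109.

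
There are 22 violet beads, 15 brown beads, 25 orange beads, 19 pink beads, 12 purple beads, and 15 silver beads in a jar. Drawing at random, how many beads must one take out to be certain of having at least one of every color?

97

The hardest color to obtain is purple: we could draw every other bead first — 108 − 12 = 96 beads — without a single purple one.
The next draw must be purple, so 96 + 1 = 97.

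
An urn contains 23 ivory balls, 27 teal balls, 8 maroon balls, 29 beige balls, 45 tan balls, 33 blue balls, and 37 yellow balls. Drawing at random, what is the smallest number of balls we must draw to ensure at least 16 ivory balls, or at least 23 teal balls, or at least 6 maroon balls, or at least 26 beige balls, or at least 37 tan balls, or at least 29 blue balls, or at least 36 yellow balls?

167

Each of the 7 colors has its own threshold; avoid all of them simultaneously.
The worst case stops just short of every target: 15 ivory, 22 teal, 5 maroon, 25 beige, 36 tan, 28 blue, 35 yellow — 15 + 22 + 5 + 25 + 36 + 28 + 35 = 166 balls.
One more ball must push some color to its target, so 166 + 1 = 167.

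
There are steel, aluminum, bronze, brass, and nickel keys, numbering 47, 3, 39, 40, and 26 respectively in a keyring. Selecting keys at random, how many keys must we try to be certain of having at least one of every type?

153

The hardest type to obtain is aluminum: we could draw every other key first — 155 − 3 = 152 keys — without a single aluminum one.
The next draw must be aluminum, so 152 + 1 = 153.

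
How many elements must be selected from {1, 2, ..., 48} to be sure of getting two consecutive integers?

25

Partition {1, …, 48} into 24 pairs: {1,2}, {3,4}, …, {47,48}.
Choosing 24 integers — say the 24 even numbers 2, 4, …, 48 — takes one from each pair and avoids the property.
Choosing 25 forces two into the same pair by pigeonhole, and those are consecutive. So 25.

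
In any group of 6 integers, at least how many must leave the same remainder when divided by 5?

2

The 6 integers fall into 5 residue classes modulo 5.
If each of the 5 residue classes modulo 5 held at most 1, the total would be at most 5 × 1 = 5 < 6, a contradiction.
So at least one holds ⌈6/5⌉ = 2.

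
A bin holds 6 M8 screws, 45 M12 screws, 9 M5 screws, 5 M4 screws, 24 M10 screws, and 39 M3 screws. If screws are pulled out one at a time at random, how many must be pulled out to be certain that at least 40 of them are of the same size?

123

Treat the 6 sizes as pigeonholes.
In the worst case we take at most 39 of each size, but all 6 M8, all 9 M5, all 5 M4, and all 24 M10 (fewer than 39), giving 6 + 39 + 9 + 5 + 24 + 39 = 122.
One more screw then forces some size to 40, so 122 + 1 = 123.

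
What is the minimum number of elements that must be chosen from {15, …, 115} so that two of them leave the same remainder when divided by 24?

25

Group the integers by remainder mod 24; there are 24 residue classes, each nonempty in this range.
Choosing one from each class (24 integers) avoids any shared remainder.
One more choice must repeat a class, so two differ by a multiple of 24. Hence 24 + 1 = 25.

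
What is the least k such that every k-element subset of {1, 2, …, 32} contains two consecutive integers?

17

Partition {1, …, 32} into 16 pairs: {1,2}, {3,4}, …, {31,32}.
Choosing 16 integers — say the 16 even numbers 2, 4, …, 32 — takes one from each pair and avoids the property.
Choosing 17 forces two into the same pair by pigeonhole, and those are consecutive. So 17.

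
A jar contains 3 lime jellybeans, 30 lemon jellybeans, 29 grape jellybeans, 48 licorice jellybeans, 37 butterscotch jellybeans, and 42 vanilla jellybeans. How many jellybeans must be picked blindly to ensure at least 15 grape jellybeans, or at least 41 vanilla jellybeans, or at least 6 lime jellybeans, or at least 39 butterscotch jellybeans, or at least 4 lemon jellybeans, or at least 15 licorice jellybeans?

The worst case stops just short of every target: all 3 lime, 3 lemon, 14 grape, 14 licorice, all 37 butterscotch, 40 vanilla — 3 + 3 + 14 + 14 + 37 + 40 = 111 jellybeans.
One more jellybean must push some flavor to its target, so 111 + 1 = 112.

112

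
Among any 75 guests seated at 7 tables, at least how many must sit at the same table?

If each of the 7 tables held at most 10, the total would be at most 7 × 10 = 70 < 75, a contradiction.
So at least one holds ⌈75/7⌉ = 11.

11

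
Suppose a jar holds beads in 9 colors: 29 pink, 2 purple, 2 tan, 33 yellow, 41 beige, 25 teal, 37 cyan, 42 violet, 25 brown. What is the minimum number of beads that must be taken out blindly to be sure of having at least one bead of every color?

235

The hardest color to obtain is purple: we could draw every other bead first — 236 − 2 = 234 beads — without a single purple one.
The next draw must be purple, so 234 + 1 = 235.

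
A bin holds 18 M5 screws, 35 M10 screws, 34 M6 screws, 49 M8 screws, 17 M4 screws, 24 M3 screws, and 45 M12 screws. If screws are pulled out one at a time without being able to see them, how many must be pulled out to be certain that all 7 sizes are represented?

The hardest size to obtain is M4: we could draw every other screw first — 222 − 17 = 205 screws — without a single M4 one.
The next draw must be M4, so 205 + 1 = 206.

206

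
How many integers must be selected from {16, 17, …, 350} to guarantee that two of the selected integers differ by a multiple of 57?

Use the pigeonhole principle on residue classes: group the integers by remainder mod 57; there are 57 residue classes, each nonempty in this range.
Choosing one from each class (57 integers) avoids any shared remainder.
One more choice must repeat a class, so two differ by a multiple of 57. Hence 57 + 1 = 58.

58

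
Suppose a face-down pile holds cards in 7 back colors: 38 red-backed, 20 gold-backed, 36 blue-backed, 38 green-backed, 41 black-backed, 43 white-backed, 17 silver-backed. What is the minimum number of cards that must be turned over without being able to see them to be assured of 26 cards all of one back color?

163

In the worst case we take at most 25 of each back color, but all 20 gold-backed and all 17 silver-backed (fewer than 25), giving 25 + 20 + 25 + 25 + 25 + 25 + 17 = 162.
One more card then forces some back color to 26, so 162 + 1 = 163.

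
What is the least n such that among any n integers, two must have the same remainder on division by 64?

Two integers differ by a multiple of 64 exactly when they share a remainder mod 64.
There are 64 residue classes mod 64, so 64 integers can all lie in distinct classes.
One more integer must repeat a residue, giving a difference divisible by 64. So n = 64 + 1 = 65.

65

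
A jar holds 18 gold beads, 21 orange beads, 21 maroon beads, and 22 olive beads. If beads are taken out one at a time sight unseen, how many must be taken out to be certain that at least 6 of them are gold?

The worst case draws every non-gold bead first: 21 + 21 + 22 = 64.
The next 6 draws are then forced to be gold, giving 64 + 6 = 70.

70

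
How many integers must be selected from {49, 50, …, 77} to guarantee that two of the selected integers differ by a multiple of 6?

7

Group the integers by remainder mod 6; there are 6 residue classes, each nonempty in this range.
Choosing one from each class (6 integers) avoids any shared remainder.
One more choice must repeat a class, so two differ by a multiple of 6. Hence 6 + 1 = 7.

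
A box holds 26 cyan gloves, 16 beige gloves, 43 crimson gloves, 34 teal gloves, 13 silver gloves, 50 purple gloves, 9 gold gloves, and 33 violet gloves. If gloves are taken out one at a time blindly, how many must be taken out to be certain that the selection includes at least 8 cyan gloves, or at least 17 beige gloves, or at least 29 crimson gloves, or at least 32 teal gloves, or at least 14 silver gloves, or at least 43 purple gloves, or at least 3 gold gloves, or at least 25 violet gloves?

Each of the 8 colors has its own threshold; avoid all of them simultaneously.
The worst case stops just short of every target: 7 cyan, 16 beige, 28 crimson, 31 teal, 13 silver, 42 purple, 2 gold, 24 violet — 7 + 16 + 28 + 31 + 13 + 42 + 2 + 24 = 163 gloves.
One more glove must push some color to its target, so 163 + 1 = 164.

164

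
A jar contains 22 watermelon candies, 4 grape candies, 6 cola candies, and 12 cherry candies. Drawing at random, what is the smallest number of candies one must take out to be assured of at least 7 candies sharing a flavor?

23

Treat the 4 flavors as pigeonholes.
In the worst case we take at most 6 of each flavor, but all 4 grape (fewer than 6), giving 6 + 4 + 6 + 6 = 22.
One more candy then forces some flavor to 7, so 22 + 1 = 23.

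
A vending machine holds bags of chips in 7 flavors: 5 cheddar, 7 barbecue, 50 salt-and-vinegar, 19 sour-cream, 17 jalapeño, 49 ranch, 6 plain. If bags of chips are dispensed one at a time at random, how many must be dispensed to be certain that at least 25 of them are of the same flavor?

103

In the worst case we take at most 24 of each flavor, but all 5 cheddar, all 7 barbecue, all 19 sour-cream, all 17 jalapeño, and all 6 plain (fewer than 24), giving 5 + 7 + 24 + 19 + 17 + 24 + 6 = 102.
One more bag of chips then forces some flavor to 25, so 102 + 1 = 103.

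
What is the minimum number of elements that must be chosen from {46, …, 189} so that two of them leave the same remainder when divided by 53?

54

Group the integers by remainder mod 53; there are 53 residue classes, each nonempty in this range.
Choosing one from each class (53 integers) avoids any shared remainder.
One more choice must repeat a class, so two differ by a multiple of 53. Hence 53 + 1 = 54.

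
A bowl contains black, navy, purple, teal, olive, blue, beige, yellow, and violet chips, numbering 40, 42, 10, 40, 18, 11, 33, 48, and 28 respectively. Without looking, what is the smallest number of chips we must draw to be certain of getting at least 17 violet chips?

The worst case draws every non-violet chip first: 40 + 42 + 10 + 40 + 18 + 11 + 33 + 48 = 242.
The next 17 draws are then forced to be violet, giving 242 + 17 = 259.

259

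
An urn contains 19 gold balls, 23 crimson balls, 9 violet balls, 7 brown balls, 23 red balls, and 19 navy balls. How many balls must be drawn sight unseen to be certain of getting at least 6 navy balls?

To avoid navy balls as long as possible, exhaust the other 5 colors first.
The worst case draws every non-navy ball first: 19 + 23 + 9 + 7 + 23 = 81.
The next 6 draws are then forced to be navy, giving 81 + 6 = 87.

87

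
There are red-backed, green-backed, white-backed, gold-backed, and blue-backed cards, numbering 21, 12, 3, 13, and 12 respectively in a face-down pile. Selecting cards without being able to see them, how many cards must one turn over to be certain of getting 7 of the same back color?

28

In the worst case we take at most 6 of each back color, but all 3 white-backed (fewer than 6), giving 6 + 6 + 3 + 6 + 6 = 27.
One more card then forces some back color to 7, so 27 + 1 = 28.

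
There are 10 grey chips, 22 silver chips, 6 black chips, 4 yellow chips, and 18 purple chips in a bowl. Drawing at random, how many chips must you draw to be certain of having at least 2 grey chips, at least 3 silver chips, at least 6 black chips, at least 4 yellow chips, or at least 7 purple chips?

Each of the 5 colors has its own threshold; avoid all of them simultaneously.
The worst case stops just short of every target: 1 grey, 2 silver, 5 black, 3 yellow, 6 purple — 1 + 2 + 5 + 3 + 6 = 17 chips.
One more chip must push some color to its target, so 17 + 1 = 18.

18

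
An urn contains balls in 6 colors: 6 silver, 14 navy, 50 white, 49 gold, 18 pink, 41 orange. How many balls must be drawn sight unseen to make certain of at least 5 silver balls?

The worst case draws every non-silver ball first: 14 + 50 + 49 + 18 + 41 = 172.
The next 5 draws are then forced to be silver, giving 172 + 5 = 177.

177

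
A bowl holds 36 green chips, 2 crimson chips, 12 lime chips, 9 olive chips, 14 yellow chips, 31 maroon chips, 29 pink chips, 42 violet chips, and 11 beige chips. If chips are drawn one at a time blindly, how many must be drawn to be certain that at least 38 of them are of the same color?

Treat the 9 colors as pigeonholes.
In the worst case we take at most 37 of each color, but all 36 green, all 2 crimson, all 12 lime, all 9 olive, all 14 yellow, all 31 maroon, all 29 pink, and all 11 beige (fewer than 37), giving 36 + 2 + 12 + 9 + 14 + 31 + 29 + 37 + 11 = 181.
One more chip then forces some color to 38, so 181 + 1 = 182.

182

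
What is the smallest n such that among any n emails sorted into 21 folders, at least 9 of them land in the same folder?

169

There are 21 folders acting as pigeonholes.
With 21 × 8 = 168 emails we could place exactly 8 in each, with no class reaching 9.
One more forces some class to hold 9, so 168 + 1 = 169.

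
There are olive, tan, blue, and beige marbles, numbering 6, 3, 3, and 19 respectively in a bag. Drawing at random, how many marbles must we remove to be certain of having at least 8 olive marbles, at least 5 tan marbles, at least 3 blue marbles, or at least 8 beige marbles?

19

Each of the 4 colors has its own threshold; avoid all of them simultaneously.
The worst case stops just short of every target: all 6 olive, all 3 tan, 2 blue, 7 beige — 6 + 3 + 2 + 7 = 18 marbles.
One more marble must push some color to its target, so 18 + 1 = 19.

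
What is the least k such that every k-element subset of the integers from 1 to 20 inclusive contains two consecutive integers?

11

Partition {1, …, 20} into 10 pairs: {1,2}, {3,4}, …, {19,20}.
Choosing 10 integers — say the 10 even numbers 2, 4, …, 20 — takes one from each pair and avoids the property.
Choosing 11 forces two into the same pair by pigeonhole, and those are consecutive. So 11.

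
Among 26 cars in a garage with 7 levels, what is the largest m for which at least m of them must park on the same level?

4

If each of the 7 levels held at most 3, the total would be at most 7 × 3 = 21 < 26, a contradiction.
So at least one holds ⌈26/7⌉ = 4.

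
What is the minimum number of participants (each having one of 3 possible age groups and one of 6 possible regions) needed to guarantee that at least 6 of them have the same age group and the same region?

There are 3 × 6 = 18 (age group, region) combinations acting as pigeonholes.
With 18 × 5 = 90 participants we could place exactly 5 in each, with no (age group, region) pair reaching 6.
One more forces some (age group, region) pair to hold 6, so 90 + 1 = 91.

91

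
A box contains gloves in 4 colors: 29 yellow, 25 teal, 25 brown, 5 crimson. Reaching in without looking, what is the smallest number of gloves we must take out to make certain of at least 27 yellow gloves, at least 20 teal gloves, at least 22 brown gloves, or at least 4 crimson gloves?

The worst case stops just short of every target: 26 yellow, 19 teal, 21 brown, 3 crimson — 26 + 19 + 21 + 3 = 69 gloves.
One more glove must push some color to its target, so 69 + 1 = 70.

70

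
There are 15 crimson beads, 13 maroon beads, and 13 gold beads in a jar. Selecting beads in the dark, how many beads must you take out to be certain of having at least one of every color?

29

The hardest color to obtain is maroon: we could draw every other bead first — 41 − 13 = 28 beads — without a single maroon one.
The next draw must be maroon, so 28 + 1 = 29.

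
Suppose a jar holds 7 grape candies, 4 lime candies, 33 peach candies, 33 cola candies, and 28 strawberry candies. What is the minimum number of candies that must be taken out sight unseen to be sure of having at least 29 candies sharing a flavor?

In the worst case we take at most 28 of each flavor, but all 7 grape and all 4 lime (fewer than 28), giving 7 + 4 + 28 + 28 + 28 = 95.
One more candy then forces some flavor to 29, so 95 + 1 = 96.

96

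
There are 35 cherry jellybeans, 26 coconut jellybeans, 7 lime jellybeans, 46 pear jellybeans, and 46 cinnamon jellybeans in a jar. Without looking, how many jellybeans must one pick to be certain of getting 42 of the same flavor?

In the worst case we take at most 41 of each flavor, but all 35 cherry, all 26 coconut, and all 7 lime (fewer than 41), giving 35 + 26 + 7 + 41 + 41 = 150.
One more jellybean then forces some flavor to 42, so 150 + 1 = 151.

151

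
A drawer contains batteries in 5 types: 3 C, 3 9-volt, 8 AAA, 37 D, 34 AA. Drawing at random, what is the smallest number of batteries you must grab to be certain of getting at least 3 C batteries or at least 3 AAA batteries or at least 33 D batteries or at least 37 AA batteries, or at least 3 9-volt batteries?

73

The worst case stops just short of every target: 2 C, 2 9-volt, 2 AAA, 32 D, all 34 AA — 2 + 2 + 2 + 32 + 34 = 72 batteries.
One more battery must push some type to its target, so 72 + 1 = 73.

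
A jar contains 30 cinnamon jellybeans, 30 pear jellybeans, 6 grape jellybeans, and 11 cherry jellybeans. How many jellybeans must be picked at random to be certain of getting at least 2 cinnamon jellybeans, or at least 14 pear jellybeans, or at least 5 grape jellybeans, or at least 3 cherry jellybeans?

The worst case stops just short of every target: 1 cinnamon, 13 pear, 4 grape, 2 cherry — 1 + 13 + 4 + 2 = 20 jellybeans.
One more jellybean must push some flavor to its target, so 20 + 1 = 21.

21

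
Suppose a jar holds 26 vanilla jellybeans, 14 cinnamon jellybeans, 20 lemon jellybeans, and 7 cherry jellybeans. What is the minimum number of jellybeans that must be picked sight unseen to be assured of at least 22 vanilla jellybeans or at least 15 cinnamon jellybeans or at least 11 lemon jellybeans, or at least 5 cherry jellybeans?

50

The worst case stops just short of every target: 21 vanilla, 14 cinnamon, 10 lemon, 4 cherry — 21 + 14 + 10 + 4 = 49 jellybeans.
One more jellybean must push some flavor to its target, so 49 + 1 = 50.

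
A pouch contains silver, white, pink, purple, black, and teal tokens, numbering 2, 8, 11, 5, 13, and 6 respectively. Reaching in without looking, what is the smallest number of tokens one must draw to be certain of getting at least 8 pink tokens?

42

To avoid pink tokens as long as possible, exhaust the other 5 colors first.
The worst case draws every non-pink token first: 2 + 8 + 5 + 13 + 6 = 34.
The next 8 draws are then forced to be pink, giving 34 + 8 = 42.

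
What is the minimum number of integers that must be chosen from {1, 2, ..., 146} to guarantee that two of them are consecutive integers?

74

Partition {1, …, 146} into 73 pairs: {1,2}, {3,4}, …, {145,146}.
Choosing 73 integers — say the 73 even numbers 2, 4, …, 146 — takes one from each pair and avoids the property.
Choosing 74 forces two into the same pair by pigeonhole, and those are consecutive. So 74.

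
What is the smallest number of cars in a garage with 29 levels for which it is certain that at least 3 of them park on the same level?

There are 29 levels acting as pigeonholes.
With 29 × 2 = 58 cars we could place exactly 2 in each, with no class reaching 3.
One more forces some class to hold 3, so 58 + 1 = 59.

59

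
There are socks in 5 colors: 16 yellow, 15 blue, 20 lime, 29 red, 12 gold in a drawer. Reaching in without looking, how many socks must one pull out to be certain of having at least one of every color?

81

The hardest color to obtain is gold: we could draw every other sock first — 92 − 12 = 80 socks — without a single gold one.
The next draw must be gold, so 80 + 1 = 81.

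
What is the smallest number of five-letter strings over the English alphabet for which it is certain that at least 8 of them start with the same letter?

There are 26 possible first letters acting as pigeonholes.
With 26 × 7 = 182 five-letter strings over the English alphabet we could place exactly 7 in each, with no class reaching 8.
One more forces some class to hold 8, so 182 + 1 = 183.

183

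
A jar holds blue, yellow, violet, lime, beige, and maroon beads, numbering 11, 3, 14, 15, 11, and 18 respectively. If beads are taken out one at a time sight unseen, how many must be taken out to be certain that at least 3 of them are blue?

The worst case draws every non-blue bead first: 3 + 14 + 15 + 11 + 18 = 61.
The next 3 draws are then forced to be blue, giving 61 + 3 = 64.

64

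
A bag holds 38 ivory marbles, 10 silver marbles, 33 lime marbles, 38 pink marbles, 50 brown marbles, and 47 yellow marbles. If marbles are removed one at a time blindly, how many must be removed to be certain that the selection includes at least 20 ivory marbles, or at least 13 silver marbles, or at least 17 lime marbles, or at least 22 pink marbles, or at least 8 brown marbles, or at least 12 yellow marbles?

85

The worst case stops just short of every target: 19 ivory, all 10 silver, 16 lime, 21 pink, 7 brown, 11 yellow — 19 + 10 + 16 + 21 + 7 + 11 = 84 marbles.
One more marble must push some color to its target, so 84 + 1 = 85.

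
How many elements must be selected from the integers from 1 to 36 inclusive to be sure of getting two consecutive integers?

Partition {1, …, 36} into 18 pairs: {1,2}, {3,4}, …, {35,36}.
Choosing 18 integers — say the 18 even numbers 2, 4, …, 36 — takes one from each pair and avoids the property.
Choosing 19 forces two into the same pair by pigeonhole, and those are consecutive. So 19.

19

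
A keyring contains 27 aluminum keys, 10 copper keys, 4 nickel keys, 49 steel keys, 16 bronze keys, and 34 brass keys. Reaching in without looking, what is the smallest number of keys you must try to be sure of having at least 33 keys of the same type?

122

In the worst case we take at most 32 of each type, but all 27 aluminum, all 10 copper, all 4 nickel, and all 16 bronze (fewer than 32), giving 27 + 10 + 4 + 32 + 16 + 32 = 121.
One more key then forces some type to 33, so 121 + 1 = 122.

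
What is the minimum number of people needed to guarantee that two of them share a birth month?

13

There are 12 months of the year acting as pigeonholes.
With 12 people we could place one in each, avoiding any repeat.
One more forces some class to hold 2, so 12 + 1 = 13.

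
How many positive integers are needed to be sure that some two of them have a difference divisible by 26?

27

Use the pigeonhole principle on residue classes: two integers differ by a multiple of 26 exactly when they share a remainder mod 26.
There are 26 residue classes mod 26, so 26 integers can all lie in distinct classes.
One more integer must repeat a residue, giving a difference divisible by 26. So n = 26 + 1 = 27.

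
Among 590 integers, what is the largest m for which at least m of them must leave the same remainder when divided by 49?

If each of the 49 residue classes modulo 49 held at most 12, the total would be at most 49 × 12 = 588 < 590, a contradiction.
So at least one holds ⌈590/49⌉ = 13.

13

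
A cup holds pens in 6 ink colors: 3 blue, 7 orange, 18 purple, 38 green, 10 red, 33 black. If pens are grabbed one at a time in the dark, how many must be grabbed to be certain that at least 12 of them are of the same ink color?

54

Treat the 6 ink colors as pigeonholes.
In the worst case we take at most 11 of each ink color, but all 3 blue, all 7 orange, and all 10 red (fewer than 11), giving 3 + 7 + 11 + 11 + 10 + 11 = 53.
One more pen then forces some ink color to 12, so 53 + 1 = 54.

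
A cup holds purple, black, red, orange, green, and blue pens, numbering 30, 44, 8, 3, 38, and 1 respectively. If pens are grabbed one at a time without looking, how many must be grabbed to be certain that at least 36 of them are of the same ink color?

Treat the 6 ink colors as pigeonholes.
In the worst case we take at most 35 of each ink color, but all 30 purple, all 8 red, all 3 orange, and all 1 blue (fewer than 35), giving 30 + 35 + 8 + 3 + 35 + 1 = 112.
One more pen then forces some ink color to 36, so 112 + 1 = 113.

113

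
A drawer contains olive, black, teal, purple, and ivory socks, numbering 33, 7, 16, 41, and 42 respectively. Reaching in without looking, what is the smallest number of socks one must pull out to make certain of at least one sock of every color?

The hardest color to obtain is black: we could draw every other sock first — 139 − 7 = 132 socks — without a single black one.
The next draw must be black, so 132 + 1 = 133.

133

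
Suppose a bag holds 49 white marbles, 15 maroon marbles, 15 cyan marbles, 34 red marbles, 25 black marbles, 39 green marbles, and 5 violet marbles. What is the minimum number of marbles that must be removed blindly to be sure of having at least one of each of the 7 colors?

The hardest color to obtain is violet: we could draw every other marble first — 182 − 5 = 177 marbles — without a single violet one.
The next draw must be violet, so 177 + 1 = 178.

178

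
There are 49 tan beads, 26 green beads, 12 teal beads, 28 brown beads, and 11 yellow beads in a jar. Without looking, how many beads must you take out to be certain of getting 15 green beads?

115

The worst case draws every non-green bead first: 49 + 12 + 28 + 11 = 100.
The next 15 draws are then forced to be green, giving 100 + 15 = 115.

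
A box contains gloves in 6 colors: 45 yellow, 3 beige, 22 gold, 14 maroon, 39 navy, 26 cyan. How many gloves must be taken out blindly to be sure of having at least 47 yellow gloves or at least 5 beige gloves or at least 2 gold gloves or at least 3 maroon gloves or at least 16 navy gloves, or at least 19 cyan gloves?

The worst case stops just short of every target: all 45 yellow, all 3 beige, 1 gold, 2 maroon, 15 navy, 18 cyan — 45 + 3 + 1 + 2 + 15 + 18 = 84 gloves.
One more glove must push some color to its target, so 84 + 1 = 85.

85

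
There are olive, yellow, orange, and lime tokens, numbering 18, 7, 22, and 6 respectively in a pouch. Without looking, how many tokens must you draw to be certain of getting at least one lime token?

48

The worst case draws every non-lime token first: 18 + 7 + 22 = 47.
The next draw is then forced to be lime, giving 47 + 1 = 48.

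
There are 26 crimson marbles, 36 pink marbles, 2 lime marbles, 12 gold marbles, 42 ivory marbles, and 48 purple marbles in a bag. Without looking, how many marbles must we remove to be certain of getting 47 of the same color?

Treat the 6 colors as pigeonholes.
In the worst case we take at most 46 of each color, but all 26 crimson, all 36 pink, all 2 lime, all 12 gold, and all 42 ivory (fewer than 46), giving 26 + 36 + 2 + 12 + 42 + 46 = 164.
One more marble then forces some color to 47, so 164 + 1 = 165.

165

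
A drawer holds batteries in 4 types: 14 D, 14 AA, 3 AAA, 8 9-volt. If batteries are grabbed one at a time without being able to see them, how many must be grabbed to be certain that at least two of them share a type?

5

The worst case takes 1 battery of each type without reaching 2 of any: 4 × 1 = 4.
The next battery must bring some type to 2, so 4 + 1 = 5.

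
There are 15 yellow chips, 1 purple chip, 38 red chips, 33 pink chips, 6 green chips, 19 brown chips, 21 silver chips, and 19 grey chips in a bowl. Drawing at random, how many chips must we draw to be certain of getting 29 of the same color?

138

In the worst case we take at most 28 of each color, but all 15 yellow, all 1 purple, all 6 green, all 19 brown, all 21 silver, and all 19 grey (fewer than 28), giving 15 + 1 + 28 + 28 + 6 + 19 + 21 + 19 = 137.
One more chip then forces some color to 29, so 137 + 1 = 138.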